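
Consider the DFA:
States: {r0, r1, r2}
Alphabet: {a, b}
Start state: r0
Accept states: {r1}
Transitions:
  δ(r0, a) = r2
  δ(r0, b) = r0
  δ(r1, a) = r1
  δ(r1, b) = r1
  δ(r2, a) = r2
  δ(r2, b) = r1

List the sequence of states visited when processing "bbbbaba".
read 'b': r0 → r0
  read 'b': r0 → r0
  read 'b': r0 → r0
  read 'b': r0 → r0
  read 'a': r0 → r2
  read 'b': r2 → r1
  read 'a': r1 → r1
r0 -> r0 -> r0 -> r0 -> r0 -> r2 -> r1 -> r1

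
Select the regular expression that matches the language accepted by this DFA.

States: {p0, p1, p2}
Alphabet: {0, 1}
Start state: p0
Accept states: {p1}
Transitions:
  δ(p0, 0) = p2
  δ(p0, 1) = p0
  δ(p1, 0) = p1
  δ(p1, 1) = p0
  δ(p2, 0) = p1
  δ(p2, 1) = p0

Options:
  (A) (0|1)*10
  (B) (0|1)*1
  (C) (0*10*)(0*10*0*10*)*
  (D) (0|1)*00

Check each option against the DFA on short strings; one disagreement eliminates an option:
  (A) (0|1)*10: on '00' the DFA goes p0 → p2 → p1 and accepts (p1 ∈ Accept), but the regex does not match it → eliminate
  (B) (0|1)*1: on '1' the DFA goes p0 → p0 and rejects (p0 ∉ Accept), but the regex matches it → eliminate
  (C) (0*10*)(0*10*0*10*)*: on '1' the DFA goes p0 → p0 and rejects (p0 ∉ Accept), but the regex matches it → eliminate
  (D) (0|1)*00: agrees with the DFA on every string of length ≤ 6
Only (D) is consistent with the DFA.
(D) (0|1)*00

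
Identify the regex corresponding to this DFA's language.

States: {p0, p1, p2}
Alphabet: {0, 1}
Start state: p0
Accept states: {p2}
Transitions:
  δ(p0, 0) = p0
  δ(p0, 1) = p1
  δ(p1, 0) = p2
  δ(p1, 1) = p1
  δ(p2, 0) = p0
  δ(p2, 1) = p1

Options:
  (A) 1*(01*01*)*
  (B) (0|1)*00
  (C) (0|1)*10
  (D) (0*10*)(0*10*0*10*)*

Check each option against the DFA on short strings; one disagreement eliminates an option:
  (A) 1*(01*01*)*: on ε the DFA stays in p0 and rejects (p0 ∉ Accept), but the regex matches it → eliminate
  (B) (0|1)*00: on '00' the DFA goes p0 → p0 → p0 and rejects (p0 ∉ Accept), but the regex matches it → eliminate
  (C) (0|1)*10: agrees with the DFA on every string of length ≤ 6
  (D) (0*10*)(0*10*0*10*)*: on '1' the DFA goes p0 → p1 and rejects (p1 ∉ Accept), but the regex matches it → eliminate
Only (C) is consistent with the DFA.
(C) (0|1)*10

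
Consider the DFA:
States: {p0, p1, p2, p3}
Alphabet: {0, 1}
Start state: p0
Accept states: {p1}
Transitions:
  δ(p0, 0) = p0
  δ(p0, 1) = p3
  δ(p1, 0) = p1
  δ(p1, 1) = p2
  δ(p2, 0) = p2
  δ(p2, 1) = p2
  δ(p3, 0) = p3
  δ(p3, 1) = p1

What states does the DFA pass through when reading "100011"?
read '1': p0 → p3
  read '0': p3 → p3
  read '0': p3 → p3
  read '0': p3 → p3
  read '1': p3 → p1
  read '1': p1 → p2
p0 -> p3 -> p3 -> p3 -> p3 -> p1 -> p2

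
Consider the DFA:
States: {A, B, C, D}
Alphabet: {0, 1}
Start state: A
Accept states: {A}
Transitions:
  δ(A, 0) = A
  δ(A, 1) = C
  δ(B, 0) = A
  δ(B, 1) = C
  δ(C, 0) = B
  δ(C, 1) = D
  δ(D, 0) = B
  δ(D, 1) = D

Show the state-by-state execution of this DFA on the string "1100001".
read '1': A → C
  read '1': C → D
  read '0': D → B
  read '0': B → A
  read '0': A → A
  read '0': A → A
  read '1': A → C
A -> C -> D -> B -> A -> A -> A -> C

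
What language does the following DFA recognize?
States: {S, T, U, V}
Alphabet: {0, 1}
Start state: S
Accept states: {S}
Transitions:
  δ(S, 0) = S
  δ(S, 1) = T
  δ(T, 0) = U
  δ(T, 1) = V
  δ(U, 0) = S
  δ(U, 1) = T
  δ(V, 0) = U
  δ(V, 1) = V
Testing a few strings:
  '00' → accept
  '0' → accept
  '0101' → reject
  '01' → reject
State roles: S=value ≡ 0 (mod 4); T=value ≡ 1 (mod 4); U=value ≡ 2 (mod 4); V=value ≡ 3 (mod 4)
All binary strings representing a multiple of 4 (read in base 2; leading zeros allowed and ε counts as 0)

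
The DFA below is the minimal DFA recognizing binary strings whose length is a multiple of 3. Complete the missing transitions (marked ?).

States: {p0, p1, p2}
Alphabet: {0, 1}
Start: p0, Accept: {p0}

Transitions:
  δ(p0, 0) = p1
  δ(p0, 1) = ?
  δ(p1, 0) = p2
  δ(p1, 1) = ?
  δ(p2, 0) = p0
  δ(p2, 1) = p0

From the language and accept set, identify what each state tracks — p0: length ≡ 0 (mod 3); p1: length ≡ 1 (mod 3); p2: length ≡ 2 (mod 3).
Each missing δ(q, a) is the state matching the new tracked value after reading a.
δ(p0, 1) = p1; δ(p1, 1) = p2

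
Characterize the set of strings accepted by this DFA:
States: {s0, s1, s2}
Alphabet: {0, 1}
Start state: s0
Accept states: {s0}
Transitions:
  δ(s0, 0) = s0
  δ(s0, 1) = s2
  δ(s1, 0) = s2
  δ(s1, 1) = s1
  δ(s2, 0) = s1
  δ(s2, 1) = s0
Testing a few strings:
  '110' → accept
  '1' → reject
  '1011' → reject
  '1000' → reject
State roles: s0=value ≡ 0 (mod 3); s1=value ≡ 2 (mod 3); s2=value ≡ 1 (mod 3)
All binary strings representing a multiple of 3 (read in base 2; leading zeros allowed and ε counts as 0)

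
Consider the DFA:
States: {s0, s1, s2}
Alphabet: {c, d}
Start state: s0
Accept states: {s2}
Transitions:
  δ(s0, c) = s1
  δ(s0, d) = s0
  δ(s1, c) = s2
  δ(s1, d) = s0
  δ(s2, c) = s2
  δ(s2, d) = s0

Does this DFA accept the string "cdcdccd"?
Processing string "cdcdccd":
  s0 --c--> s1
  s1 --d--> s0
  s0 --c--> s1
  s1 --d--> s0
  s0 --c--> s1
  s1 --c--> s2
  s2 --d--> s0
Final state: s0
Accept states: {s2}
No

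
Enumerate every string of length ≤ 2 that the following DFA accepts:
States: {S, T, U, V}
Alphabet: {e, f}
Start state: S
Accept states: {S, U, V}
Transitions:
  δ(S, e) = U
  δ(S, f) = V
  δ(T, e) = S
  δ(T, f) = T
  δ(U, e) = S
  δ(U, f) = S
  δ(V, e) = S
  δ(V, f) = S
ε, e, f, ee, ef, fe, ff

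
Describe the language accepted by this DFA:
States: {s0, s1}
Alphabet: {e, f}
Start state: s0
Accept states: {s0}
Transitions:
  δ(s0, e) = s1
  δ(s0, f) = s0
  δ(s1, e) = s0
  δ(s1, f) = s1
Testing a few strings:
  'f' → accept
  'fe' → reject
  'fef' → reject
  'e' → reject
State roles: s0=even number of e's so far; s1=odd number of e's so far
All strings over {e,f} with an even number of e's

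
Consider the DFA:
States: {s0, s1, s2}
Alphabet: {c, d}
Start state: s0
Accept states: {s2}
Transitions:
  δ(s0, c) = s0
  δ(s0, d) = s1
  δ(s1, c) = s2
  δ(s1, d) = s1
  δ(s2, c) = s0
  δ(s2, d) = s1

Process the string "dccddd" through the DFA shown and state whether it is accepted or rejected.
Processing string "dccddd":
  s0 --d--> s1
  s1 --c--> s2
  s2 --c--> s0
  s0 --d--> s1
  s1 --d--> s1
  s1 --d--> s1
Final state: s1
Accept states: {s2}
No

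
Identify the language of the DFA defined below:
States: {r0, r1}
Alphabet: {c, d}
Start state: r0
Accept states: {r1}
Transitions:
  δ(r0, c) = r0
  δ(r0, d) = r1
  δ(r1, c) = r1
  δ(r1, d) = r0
Testing a few strings:
  'd' → accept
  'dd' → reject
  'ddd' → accept
  'c' → reject
State roles: r0=even number of d's so far; r1=odd number of d's so far
All strings over {c,d} with an odd number of d's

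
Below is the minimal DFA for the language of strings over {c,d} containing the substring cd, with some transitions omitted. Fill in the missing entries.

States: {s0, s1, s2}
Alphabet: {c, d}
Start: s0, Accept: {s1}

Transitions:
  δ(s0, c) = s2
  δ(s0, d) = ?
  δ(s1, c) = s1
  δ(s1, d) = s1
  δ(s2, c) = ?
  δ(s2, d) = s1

From the language and accept set, identify what each state tracks — s0: no c seen yet; s1: substring cd seen; s2: seen a c, waiting for d.
Each missing δ(q, a) is the state matching the new tracked value after reading a.
δ(s0, d) = s0; δ(s2, c) = s2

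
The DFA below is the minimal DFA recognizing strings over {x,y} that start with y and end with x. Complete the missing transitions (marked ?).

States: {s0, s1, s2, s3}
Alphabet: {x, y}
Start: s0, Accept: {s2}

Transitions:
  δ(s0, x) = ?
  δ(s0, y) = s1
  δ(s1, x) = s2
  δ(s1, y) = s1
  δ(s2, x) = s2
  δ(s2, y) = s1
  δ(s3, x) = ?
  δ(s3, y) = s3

From the language and accept set, identify what each state tracks — s0: no input read; s1: started with y, last symbol y; s2: started with y, last symbol x; s3: started with x (dead).
Each missing δ(q, a) is the state matching the new tracked value after reading a.
δ(s0, x) = s3; δ(s3, x) = s3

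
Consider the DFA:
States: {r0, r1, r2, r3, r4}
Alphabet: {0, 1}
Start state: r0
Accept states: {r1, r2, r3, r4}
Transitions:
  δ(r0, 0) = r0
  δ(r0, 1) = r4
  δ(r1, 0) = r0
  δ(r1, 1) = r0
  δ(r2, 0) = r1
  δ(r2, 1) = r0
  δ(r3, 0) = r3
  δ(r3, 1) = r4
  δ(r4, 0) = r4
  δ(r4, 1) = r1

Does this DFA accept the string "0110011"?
Processing string "0110011":
  r0 --0--> r0
  r0 --1--> r4
  r4 --1--> r1
  r1 --0--> r0
  r0 --0--> r0
  r0 --1--> r4
  r4 --1--> r1
Final state: r1
Accept states: {r1, r2, r3, r4}
Yes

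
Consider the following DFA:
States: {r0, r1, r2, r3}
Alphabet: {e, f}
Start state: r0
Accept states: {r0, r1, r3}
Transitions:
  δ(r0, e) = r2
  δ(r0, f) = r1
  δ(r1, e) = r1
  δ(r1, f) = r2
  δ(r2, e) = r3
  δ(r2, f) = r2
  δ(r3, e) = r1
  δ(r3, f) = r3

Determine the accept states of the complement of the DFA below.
Complement accept states = All states \ Original accept states
= {r0, r1, r2, r3} \ {r0, r1, r3}
{r2}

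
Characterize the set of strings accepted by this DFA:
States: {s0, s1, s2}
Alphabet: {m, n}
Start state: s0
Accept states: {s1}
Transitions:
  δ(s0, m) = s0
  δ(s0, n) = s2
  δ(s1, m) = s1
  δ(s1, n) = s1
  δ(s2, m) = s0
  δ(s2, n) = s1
Testing a few strings:
  'mmmm' → reject
  'mn' → reject
  'nn' → accept
  'mnnn' → accept
State roles: s0=no progress toward nn; s1=substring nn seen; s2=one trailing n
All strings over {m,n} containing the substring nn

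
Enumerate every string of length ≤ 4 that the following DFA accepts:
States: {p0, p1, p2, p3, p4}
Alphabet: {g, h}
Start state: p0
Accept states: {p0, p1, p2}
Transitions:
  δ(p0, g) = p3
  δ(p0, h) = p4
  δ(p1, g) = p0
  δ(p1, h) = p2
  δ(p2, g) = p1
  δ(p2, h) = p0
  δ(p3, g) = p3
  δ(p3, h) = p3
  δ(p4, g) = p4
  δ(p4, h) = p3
ε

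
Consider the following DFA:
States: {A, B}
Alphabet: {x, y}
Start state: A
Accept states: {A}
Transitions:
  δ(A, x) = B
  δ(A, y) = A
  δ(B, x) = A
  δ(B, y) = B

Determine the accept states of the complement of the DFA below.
Complement accept states = All states \ Original accept states
= {A, B} \ {A}
{B}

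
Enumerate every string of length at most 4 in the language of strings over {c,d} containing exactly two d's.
dd, cdd, dcd, ddc, ccdd, cdcd, cddc, dccd, dcdc, ddcc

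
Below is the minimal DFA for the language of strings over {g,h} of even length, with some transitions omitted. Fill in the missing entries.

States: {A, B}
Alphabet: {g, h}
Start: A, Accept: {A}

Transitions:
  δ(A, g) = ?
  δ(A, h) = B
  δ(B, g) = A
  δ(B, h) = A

From the language and accept set, identify what each state tracks — A: even length so far; B: odd length so far.
Each missing δ(q, a) is the state matching the new tracked value after reading a.
δ(A, g) = B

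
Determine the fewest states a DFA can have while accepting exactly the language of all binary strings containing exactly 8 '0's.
By Myhill–Nerode, count the distinguishable equivalence classes: 10 classes — having seen 0, 1, …, 8, or >8 copies of '0'; the count-8 class is the only accepting one and >8 is dead.
10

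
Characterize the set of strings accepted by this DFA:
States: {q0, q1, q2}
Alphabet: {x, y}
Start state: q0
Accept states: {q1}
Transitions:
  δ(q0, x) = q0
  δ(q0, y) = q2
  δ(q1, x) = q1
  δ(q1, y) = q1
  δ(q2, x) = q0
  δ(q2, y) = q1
Testing a few strings:
  'yy' → accept
  'xx' → reject
  'yyyy' → accept
  'yxxx' → reject
State roles: q0=no progress toward yy; q1=substring yy seen; q2=one trailing y
All strings over {x,y} containing the substring yy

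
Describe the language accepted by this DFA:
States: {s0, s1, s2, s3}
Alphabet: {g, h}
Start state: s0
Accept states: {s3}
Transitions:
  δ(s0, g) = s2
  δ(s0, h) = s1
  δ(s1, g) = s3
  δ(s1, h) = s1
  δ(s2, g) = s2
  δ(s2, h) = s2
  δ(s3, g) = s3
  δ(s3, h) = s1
Testing a few strings:
  'ghg' → reject
  'hg' → accept
  'hhgh' → reject
  'g' → reject
State roles: s0=no input read; s1=started with h, last symbol h; s2=started with g (dead); s3=started with h, last symbol g
All strings over {g,h} that start with h and end with g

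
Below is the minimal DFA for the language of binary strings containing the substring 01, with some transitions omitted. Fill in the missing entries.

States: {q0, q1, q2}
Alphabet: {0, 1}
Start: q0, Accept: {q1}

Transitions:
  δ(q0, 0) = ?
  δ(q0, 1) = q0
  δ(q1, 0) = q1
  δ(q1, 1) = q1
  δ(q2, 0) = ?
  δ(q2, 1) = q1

From the language and accept set, identify what each state tracks — q0: no 0 seen yet; q1: substring 01 seen; q2: seen a 0, waiting for 1.
Each missing δ(q, a) is the state matching the new tracked value after reading a.
δ(q0, 0) = q2; δ(q2, 0) = q2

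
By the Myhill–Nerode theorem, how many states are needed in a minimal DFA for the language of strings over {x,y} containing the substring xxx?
By Myhill–Nerode, count the distinguishable equivalence classes: 4 classes — one per longest suffix of the input that is a prefix of 'xxx' (lengths 0 through 2), plus an absorbing 'already seen xxx' class.
4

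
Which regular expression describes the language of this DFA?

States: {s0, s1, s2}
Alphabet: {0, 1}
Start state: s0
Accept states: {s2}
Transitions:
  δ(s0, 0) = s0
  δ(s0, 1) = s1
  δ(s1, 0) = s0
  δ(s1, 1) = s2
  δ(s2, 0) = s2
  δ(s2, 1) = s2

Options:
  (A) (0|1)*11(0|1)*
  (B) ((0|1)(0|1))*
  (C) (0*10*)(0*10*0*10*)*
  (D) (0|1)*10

Check each option against the DFA on short strings; one disagreement eliminates an option:
  (A) (0|1)*11(0|1)*: agrees with the DFA on every string of length ≤ 6
  (B) ((0|1)(0|1))*: on ε the DFA stays in s0 and rejects (s0 ∉ Accept), but the regex matches it → eliminate
  (C) (0*10*)(0*10*0*10*)*: on '1' the DFA goes s0 → s1 and rejects (s1 ∉ Accept), but the regex matches it → eliminate
  (D) (0|1)*10: on '10' the DFA goes s0 → s1 → s0 and rejects (s0 ∉ Accept), but the regex matches it → eliminate
Only (A) is consistent with the DFA.
(A) (0|1)*11(0|1)*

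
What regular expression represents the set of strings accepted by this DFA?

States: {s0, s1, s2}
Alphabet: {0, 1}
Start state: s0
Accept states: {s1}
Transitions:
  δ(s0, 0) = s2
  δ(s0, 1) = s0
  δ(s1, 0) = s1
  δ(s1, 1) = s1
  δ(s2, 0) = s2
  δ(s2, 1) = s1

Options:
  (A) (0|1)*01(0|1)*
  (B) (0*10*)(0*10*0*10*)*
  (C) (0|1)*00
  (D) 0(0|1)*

Check each option against the DFA on short strings; one disagreement eliminates an option:
  (A) (0|1)*01(0|1)*: agrees with the DFA on every string of length ≤ 6
  (B) (0*10*)(0*10*0*10*)*: on '1' the DFA goes s0 → s0 and rejects (s0 ∉ Accept), but the regex matches it → eliminate
  (C) (0|1)*00: on '00' the DFA goes s0 → s2 → s2 and rejects (s2 ∉ Accept), but the regex matches it → eliminate
  (D) 0(0|1)*: on '0' the DFA goes s0 → s2 and rejects (s2 ∉ Accept), but the regex matches it → eliminate
Only (A) is consistent with the DFA.
(A) (0|1)*01(0|1)*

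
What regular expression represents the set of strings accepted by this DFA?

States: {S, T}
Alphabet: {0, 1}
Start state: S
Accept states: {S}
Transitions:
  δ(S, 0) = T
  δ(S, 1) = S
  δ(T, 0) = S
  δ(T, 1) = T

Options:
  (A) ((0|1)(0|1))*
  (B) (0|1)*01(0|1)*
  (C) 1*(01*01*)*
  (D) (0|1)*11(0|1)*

Check each option against the DFA on short strings; one disagreement eliminates an option:
  (A) ((0|1)(0|1))*: on '1' the DFA goes S → S and accepts (S ∈ Accept), but the regex does not match it → eliminate
  (B) (0|1)*01(0|1)*: on ε the DFA stays in S and accepts (S ∈ Accept), but the regex does not match it → eliminate
  (C) 1*(01*01*)*: agrees with the DFA on every string of length ≤ 6
  (D) (0|1)*11(0|1)*: on ε the DFA stays in S and accepts (S ∈ Accept), but the regex does not match it → eliminate
Only (C) is consistent with the DFA.
(C) 1*(01*01*)*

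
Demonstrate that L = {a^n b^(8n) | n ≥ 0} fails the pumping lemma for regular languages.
Assume L is regular with pumping length p. Idea: pumping the a-block breaks the 1:8 ratio.
Choose s = a^p b^(8p) (length 9p ≥ p). By the pumping lemma, s = xyz with |xy| ≤ p, |y| > 0, so y = a^k with k ≥ 1. Then xy²z = a^(p+k) b^(8p). For this to be in L we would need 8p = 8(p+k), i.e. 8k = 0, contradicting k ≥ 1. So xy²z ∉ L.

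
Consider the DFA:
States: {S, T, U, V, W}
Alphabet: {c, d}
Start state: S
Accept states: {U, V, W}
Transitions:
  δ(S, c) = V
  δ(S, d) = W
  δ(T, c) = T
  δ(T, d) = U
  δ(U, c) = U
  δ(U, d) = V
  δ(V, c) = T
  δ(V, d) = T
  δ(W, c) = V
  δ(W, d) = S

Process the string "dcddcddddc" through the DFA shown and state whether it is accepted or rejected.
Processing string "dcddcddddc":
  S --d--> W
  W --c--> V
  V --d--> T
  T --d--> U
  U --c--> U
  U --d--> V
  V --d--> T
  T --d--> U
  U --d--> V
  V --c--> T
Final state: T
Accept states: {U, V, W}
No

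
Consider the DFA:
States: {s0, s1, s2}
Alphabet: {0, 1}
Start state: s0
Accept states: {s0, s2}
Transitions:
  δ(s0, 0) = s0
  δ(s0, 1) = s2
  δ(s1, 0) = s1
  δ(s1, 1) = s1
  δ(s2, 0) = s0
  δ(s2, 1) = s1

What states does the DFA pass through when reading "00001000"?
read '0': s0 → s0
  read '0': s0 → s0
  read '0': s0 → s0
  read '0': s0 → s0
  read '1': s0 → s2
  read '0': s2 → s0
  read '0': s0 → s0
  read '0': s0 → s0
s0 -> s0 -> s0 -> s0 -> s0 -> s2 -> s0 -> s0 -> s0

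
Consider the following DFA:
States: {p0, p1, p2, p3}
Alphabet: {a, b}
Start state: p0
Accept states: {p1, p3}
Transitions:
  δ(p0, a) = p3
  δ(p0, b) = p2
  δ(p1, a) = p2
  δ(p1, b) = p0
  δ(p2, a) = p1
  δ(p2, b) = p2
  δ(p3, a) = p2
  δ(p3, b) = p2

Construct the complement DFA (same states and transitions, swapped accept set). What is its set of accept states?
Complement accept states = All states \ Original accept states
= {p0, p1, p2, p3} \ {p1, p3}
{p0, p2}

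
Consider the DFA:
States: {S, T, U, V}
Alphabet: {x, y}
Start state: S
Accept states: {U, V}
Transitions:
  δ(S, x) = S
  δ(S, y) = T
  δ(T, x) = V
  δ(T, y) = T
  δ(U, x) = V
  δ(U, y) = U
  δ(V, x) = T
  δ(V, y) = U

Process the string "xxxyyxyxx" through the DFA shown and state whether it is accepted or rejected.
Processing string "xxxyyxyxx":
  S --x--> S
  S --x--> S
  S --x--> S
  S --y--> T
  T --y--> T
  T --x--> V
  V --y--> U
  U --x--> V
  V --x--> T
Final state: T
Accept states: {U, V}
No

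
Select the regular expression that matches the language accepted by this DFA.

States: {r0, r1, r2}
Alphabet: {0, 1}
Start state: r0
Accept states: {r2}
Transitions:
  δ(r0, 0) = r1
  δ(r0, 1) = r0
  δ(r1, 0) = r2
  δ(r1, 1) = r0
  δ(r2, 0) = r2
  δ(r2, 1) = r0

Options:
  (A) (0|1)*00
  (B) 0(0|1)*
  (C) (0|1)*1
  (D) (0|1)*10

Check each option against the DFA on short strings; one disagreement eliminates an option:
  (A) (0|1)*00: agrees with the DFA on every string of length ≤ 6
  (B) 0(0|1)*: on '0' the DFA goes r0 → r1 and rejects (r1 ∉ Accept), but the regex matches it → eliminate
  (C) (0|1)*1: on '1' the DFA goes r0 → r0 and rejects (r0 ∉ Accept), but the regex matches it → eliminate
  (D) (0|1)*10: on '00' the DFA goes r0 → r1 → r2 and accepts (r2 ∈ Accept), but the regex does not match it → eliminate
Only (A) is consistent with the DFA.
(A) (0|1)*00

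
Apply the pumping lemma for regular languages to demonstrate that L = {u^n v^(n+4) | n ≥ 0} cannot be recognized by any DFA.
Assume L is regular with pumping length p. Idea: pumping the u-block breaks the fixed offset of 4.
Choose s = u^p v^(p+4) ∈ L. By the pumping lemma, s = xyz with |xy| ≤ p, |y| > 0, so y = u^k with k ≥ 1. Then xy²z = u^(p+k) v^(p+4). For this to be in L we would need p+4 = (p+k)+4, i.e. k = 0, contradicting k ≥ 1. So xy²z ∉ L.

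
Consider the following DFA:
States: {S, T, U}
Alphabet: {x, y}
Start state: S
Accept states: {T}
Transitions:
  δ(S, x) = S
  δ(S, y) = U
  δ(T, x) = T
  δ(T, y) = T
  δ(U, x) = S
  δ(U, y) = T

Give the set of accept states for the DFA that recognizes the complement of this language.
Complement accept states = All states \ Original accept states
= {S, T, U} \ {T}
{S, U}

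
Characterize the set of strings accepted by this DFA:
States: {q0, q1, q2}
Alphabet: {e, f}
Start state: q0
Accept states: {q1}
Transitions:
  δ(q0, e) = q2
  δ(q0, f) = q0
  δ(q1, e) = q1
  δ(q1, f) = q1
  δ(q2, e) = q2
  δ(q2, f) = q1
Testing a few strings:
  'eff' → accept
  'f' → reject
  'feef' → accept
  'fffe' → reject
State roles: q0=no e seen yet; q1=substring ef seen; q2=seen a e, waiting for f
All strings over {e,f} containing the substring ef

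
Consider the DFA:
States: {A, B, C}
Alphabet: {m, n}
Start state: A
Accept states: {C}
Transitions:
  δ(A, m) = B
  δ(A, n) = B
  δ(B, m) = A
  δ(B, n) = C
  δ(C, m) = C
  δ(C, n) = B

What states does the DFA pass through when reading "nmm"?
read 'n': A → B
  read 'm': B → A
  read 'm': A → B
A -> B -> A -> B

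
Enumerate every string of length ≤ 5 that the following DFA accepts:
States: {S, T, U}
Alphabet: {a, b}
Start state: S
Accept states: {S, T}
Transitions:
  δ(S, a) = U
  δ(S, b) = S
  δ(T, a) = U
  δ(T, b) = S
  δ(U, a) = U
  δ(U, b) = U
ε, b, bb, bbb, bbbb, bbbbb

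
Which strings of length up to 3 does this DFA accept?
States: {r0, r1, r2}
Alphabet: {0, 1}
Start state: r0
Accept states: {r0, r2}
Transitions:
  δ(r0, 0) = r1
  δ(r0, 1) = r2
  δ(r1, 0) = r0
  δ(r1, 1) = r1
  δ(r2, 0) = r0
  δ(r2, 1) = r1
ε, 1, 00, 10, 001, 010, 101, 110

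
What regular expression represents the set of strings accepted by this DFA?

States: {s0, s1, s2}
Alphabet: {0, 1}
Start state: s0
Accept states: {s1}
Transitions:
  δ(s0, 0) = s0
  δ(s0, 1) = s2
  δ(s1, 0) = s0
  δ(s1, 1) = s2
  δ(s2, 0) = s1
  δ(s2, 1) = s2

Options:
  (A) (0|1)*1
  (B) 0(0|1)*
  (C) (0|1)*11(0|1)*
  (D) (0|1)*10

Check each option against the DFA on short strings; one disagreement eliminates an option:
  (A) (0|1)*1: on '1' the DFA goes s0 → s2 and rejects (s2 ∉ Accept), but the regex matches it → eliminate
  (B) 0(0|1)*: on '0' the DFA goes s0 → s0 and rejects (s0 ∉ Accept), but the regex matches it → eliminate
  (C) (0|1)*11(0|1)*: on '10' the DFA goes s0 → s2 → s1 and accepts (s1 ∈ Accept), but the regex does not match it → eliminate
  (D) (0|1)*10: agrees with the DFA on every string of length ≤ 6
Only (D) is consistent with the DFA.
(D) (0|1)*10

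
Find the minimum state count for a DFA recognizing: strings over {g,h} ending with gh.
By Myhill–Nerode, count the distinguishable equivalence classes: 3 classes — one per longest suffix of the input that is a prefix of 'gh' (lengths 0 through 2); only the length-2 class is accepting.
3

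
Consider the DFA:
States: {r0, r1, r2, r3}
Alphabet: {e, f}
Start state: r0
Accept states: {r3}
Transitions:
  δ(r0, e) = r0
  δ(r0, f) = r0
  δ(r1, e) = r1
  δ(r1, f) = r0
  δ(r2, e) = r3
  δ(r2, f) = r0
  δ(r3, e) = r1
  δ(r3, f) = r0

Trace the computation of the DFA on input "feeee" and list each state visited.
read 'f': r0 → r0
  read 'e': r0 → r0
  read 'e': r0 → r0
  read 'e': r0 → r0
  read 'e': r0 → r0
r0 -> r0 -> r0 -> r0 -> r0 -> r0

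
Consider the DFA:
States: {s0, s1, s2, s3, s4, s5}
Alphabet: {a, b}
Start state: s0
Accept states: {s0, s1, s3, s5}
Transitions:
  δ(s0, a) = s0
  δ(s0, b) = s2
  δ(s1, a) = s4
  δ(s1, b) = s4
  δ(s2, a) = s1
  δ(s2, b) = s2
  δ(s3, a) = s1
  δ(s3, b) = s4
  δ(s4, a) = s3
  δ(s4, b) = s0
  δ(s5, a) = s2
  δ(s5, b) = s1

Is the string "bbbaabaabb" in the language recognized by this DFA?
Processing string "bbbaabaabb":
  s0 --b--> s2
  s2 --b--> s2
  s2 --b--> s2
  s2 --a--> s1
  s1 --a--> s4
  s4 --b--> s0
  s0 --a--> s0
  s0 --a--> s0
  s0 --b--> s2
  s2 --b--> s2
Final state: s2
Accept states: {s0, s1, s3, s5}
No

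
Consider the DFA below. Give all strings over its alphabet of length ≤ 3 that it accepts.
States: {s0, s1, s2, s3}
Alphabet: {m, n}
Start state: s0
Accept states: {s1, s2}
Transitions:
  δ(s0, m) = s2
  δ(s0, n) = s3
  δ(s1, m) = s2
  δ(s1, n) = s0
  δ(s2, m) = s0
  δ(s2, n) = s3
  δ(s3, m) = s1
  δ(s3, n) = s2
m, nm, nn, mmm, mnm, mnn, nmm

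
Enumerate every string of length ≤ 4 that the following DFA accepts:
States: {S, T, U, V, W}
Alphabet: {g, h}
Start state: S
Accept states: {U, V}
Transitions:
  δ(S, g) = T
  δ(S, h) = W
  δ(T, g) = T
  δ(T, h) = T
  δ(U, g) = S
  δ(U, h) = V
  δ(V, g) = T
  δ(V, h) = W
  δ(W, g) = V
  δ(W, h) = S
hg, hghg, hhhg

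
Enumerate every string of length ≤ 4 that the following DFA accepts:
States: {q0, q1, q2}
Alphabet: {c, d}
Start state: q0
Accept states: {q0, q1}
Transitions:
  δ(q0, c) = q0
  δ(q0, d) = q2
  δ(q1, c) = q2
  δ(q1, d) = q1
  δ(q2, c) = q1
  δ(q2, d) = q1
ε, c, cc, dc, dd, ccc, cdc, cdd, dcd, ddd, cccc, ccdc, ccdd, cdcd, cddd, dccc, dccd, dcdd, ddcc, ddcd, dddd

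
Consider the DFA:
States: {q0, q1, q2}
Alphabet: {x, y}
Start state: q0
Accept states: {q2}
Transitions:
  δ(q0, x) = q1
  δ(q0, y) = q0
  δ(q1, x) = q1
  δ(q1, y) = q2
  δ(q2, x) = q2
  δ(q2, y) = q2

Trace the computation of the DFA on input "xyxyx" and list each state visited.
read 'x': q0 → q1
  read 'y': q1 → q2
  read 'x': q2 → q2
  read 'y': q2 → q2
  read 'x': q2 → q2
q0 -> q1 -> q2 -> q2 -> q2 -> q2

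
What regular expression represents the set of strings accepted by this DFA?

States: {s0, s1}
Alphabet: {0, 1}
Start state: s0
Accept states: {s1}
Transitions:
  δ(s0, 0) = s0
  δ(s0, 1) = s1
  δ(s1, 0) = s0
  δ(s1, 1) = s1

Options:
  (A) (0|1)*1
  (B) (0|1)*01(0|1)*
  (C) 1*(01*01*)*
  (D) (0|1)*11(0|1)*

Check each option against the DFA on short strings; one disagreement eliminates an option:
  (A) (0|1)*1: agrees with the DFA on every string of length ≤ 6
  (B) (0|1)*01(0|1)*: on '1' the DFA goes s0 → s1 and accepts (s1 ∈ Accept), but the regex does not match it → eliminate
  (C) 1*(01*01*)*: on ε the DFA stays in s0 and rejects (s0 ∉ Accept), but the regex matches it → eliminate
  (D) (0|1)*11(0|1)*: on '1' the DFA goes s0 → s1 and accepts (s1 ∈ Accept), but the regex does not match it → eliminate
Only (A) is consistent with the DFA.
(A) (0|1)*1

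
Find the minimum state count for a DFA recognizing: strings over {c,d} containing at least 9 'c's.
By Myhill–Nerode, count the distinguishable equivalence classes: 10 classes — having seen 0, 1, …, 8, or ≥9 copies of 'c'; any two classes i < j (j ≤ 9) are distinguished by the string c^(9−j), which takes class j to 9 copies (accepted) but leaves class i below 9 (rejected).
10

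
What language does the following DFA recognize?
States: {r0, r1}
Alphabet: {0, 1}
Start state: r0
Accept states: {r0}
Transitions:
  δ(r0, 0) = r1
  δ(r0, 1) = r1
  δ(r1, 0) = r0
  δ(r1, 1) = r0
Testing a few strings:
  '10' → accept
  '1' → reject
  '00' → accept
  '001' → reject
State roles: r0=even length so far; r1=odd length so far
All binary strings of even length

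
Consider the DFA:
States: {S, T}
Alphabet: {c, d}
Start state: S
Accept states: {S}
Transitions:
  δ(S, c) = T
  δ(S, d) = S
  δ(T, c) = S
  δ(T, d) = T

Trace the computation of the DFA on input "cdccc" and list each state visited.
read 'c': S → T
  read 'd': T → T
  read 'c': T → S
  read 'c': S → T
  read 'c': T → S
S -> T -> T -> S -> T -> S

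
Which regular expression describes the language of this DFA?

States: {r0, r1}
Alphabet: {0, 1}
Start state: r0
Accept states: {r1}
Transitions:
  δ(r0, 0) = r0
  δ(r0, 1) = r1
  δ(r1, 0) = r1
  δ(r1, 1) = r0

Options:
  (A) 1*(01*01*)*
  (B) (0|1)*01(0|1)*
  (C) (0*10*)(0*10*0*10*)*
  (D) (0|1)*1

Check each option against the DFA on short strings; one disagreement eliminates an option:
  (A) 1*(01*01*)*: on ε the DFA stays in r0 and rejects (r0 ∉ Accept), but the regex matches it → eliminate
  (B) (0|1)*01(0|1)*: on '1' the DFA goes r0 → r1 and accepts (r1 ∈ Accept), but the regex does not match it → eliminate
  (C) (0*10*)(0*10*0*10*)*: agrees with the DFA on every string of length ≤ 6
  (D) (0|1)*1: on '10' the DFA goes r0 → r1 → r1 and accepts (r1 ∈ Accept), but the regex does not match it → eliminate
Only (C) is consistent with the DFA.
(C) (0*10*)(0*10*0*10*)*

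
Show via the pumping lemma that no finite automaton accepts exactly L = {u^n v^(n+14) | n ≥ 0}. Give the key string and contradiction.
Assume L is regular with pumping length p. Idea: pumping the u-block breaks the fixed offset of 14.
Choose s = u^p v^(p+14) ∈ L. By the pumping lemma, s = xyz with |xy| ≤ p, |y| > 0, so y = u^k with k ≥ 1. Then xy²z = u^(p+k) v^(p+14). For this to be in L we would need p+14 = (p+k)+14, i.e. k = 0, contradicting k ≥ 1. So xy²z ∉ L.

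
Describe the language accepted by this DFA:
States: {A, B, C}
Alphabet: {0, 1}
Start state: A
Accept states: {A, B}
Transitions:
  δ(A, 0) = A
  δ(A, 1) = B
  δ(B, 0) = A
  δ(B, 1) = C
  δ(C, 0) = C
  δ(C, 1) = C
Testing a few strings:
  '101' → accept
  '01' → accept
  '0' → accept
  '1010' → accept
State roles: A=last symbol not 1 (ok); B=last symbol 1 (ok); C=saw 11 (dead)
All binary strings with no two consecutive 1's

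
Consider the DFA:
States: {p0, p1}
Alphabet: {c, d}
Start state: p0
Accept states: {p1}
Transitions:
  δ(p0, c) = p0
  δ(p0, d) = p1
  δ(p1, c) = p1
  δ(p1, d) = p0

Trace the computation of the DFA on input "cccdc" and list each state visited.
read 'c': p0 → p0
  read 'c': p0 → p0
  read 'c': p0 → p0
  read 'd': p0 → p1
  read 'c': p1 → p1
p0 -> p0 -> p0 -> p0 -> p1 -> p1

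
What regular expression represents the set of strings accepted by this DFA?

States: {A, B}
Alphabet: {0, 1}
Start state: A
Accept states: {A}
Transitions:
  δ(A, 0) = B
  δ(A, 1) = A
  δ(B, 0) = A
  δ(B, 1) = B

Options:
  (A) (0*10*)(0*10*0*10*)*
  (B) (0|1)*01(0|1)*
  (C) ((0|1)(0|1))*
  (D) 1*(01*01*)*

Check each option against the DFA on short strings; one disagreement eliminates an option:
  (A) (0*10*)(0*10*0*10*)*: on ε the DFA stays in A and accepts (A ∈ Accept), but the regex does not match it → eliminate
  (B) (0|1)*01(0|1)*: on ε the DFA stays in A and accepts (A ∈ Accept), but the regex does not match it → eliminate
  (C) ((0|1)(0|1))*: on '1' the DFA goes A → A and accepts (A ∈ Accept), but the regex does not match it → eliminate
  (D) 1*(01*01*)*: agrees with the DFA on every string of length ≤ 6
Only (D) is consistent with the DFA.
(D) 1*(01*01*)*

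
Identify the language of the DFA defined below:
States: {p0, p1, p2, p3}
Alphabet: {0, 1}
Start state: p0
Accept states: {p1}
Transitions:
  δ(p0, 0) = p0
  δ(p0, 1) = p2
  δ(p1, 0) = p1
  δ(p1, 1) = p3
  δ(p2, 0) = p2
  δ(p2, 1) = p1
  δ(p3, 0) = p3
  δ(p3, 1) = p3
Testing a few strings:
  '11' → accept
  '00' → reject
  '010' → reject
  '1' → reject
State roles: p0=zero 1's; p1=two 1's; p2=one 1; p3=≥ three 1's (dead)
All binary strings containing exactly two 1's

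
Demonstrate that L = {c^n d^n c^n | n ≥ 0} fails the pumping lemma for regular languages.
Assume L is regular with pumping length p. Idea: pumping the first c-block unbalances it against the other two.
Choose s = c^p d^p c^p ∈ L (|s| = 3p ≥ p). By the pumping lemma, s = xyz with |xy| ≤ p, |y| > 0, so y = c^k with k ≥ 1, inside the first c-block. Then xy²z = c^(p+k) d^p c^p. The first block has length p+k ≠ p, so the three block lengths are no longer equal and xy²z ∉ L.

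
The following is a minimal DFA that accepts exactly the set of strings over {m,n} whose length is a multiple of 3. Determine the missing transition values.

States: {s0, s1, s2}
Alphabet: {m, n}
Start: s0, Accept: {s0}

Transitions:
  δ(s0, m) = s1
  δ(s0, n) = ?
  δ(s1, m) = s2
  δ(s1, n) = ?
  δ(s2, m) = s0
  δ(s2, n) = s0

From the language and accept set, identify what each state tracks — s0: length ≡ 0 (mod 3); s1: length ≡ 1 (mod 3); s2: length ≡ 2 (mod 3).
Each missing δ(q, a) is the state matching the new tracked value after reading a.
δ(s0, n) = s1; δ(s1, n) = s2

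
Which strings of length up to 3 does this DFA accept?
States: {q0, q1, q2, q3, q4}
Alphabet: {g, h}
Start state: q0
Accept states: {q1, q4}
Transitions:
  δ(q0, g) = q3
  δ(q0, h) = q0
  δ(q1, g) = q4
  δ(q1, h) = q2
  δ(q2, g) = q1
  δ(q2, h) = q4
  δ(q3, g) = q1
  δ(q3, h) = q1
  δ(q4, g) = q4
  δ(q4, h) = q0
gg, gh, ggg, ghg, hgg, hgh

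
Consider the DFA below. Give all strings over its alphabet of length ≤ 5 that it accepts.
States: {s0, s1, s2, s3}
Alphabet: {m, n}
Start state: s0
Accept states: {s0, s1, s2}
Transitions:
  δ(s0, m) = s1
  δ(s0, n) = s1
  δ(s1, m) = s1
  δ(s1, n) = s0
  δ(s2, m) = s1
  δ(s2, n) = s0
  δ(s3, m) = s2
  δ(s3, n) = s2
ε, m, n, mm, mn, nm, nn, mmm, mmn, mnm, mnn, nmm, nmn, nnm, nnn, mmmm, mmmn, mmnm, mmnn, mnmm, mnmn, mnnm, mnnn, nmmm, nmmn, nmnm, nmnn, nnmm, nnmn, nnnm, nnnn, mmmmm, mmmmn, mmmnm, mmmnn, mmnmm, mmnmn, mmnnm, mmnnn, mnmmm, mnmmn, mnmnm, mnmnn, mnnmm, mnnmn, mnnnm, mnnnn, nmmmm, nmmmn, nmmnm, nmmnn, nmnmm, nmnmn, nmnnm, nmnnn, nnmmm, nnmmn, nnmnm, nnmnn, nnnmm, nnnmn, nnnnm, nnnnn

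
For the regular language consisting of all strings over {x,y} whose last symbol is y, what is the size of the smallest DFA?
By Myhill–Nerode, count the distinguishable equivalence classes: 2^1 = 2 classes — the DFA must remember the last 1 symbol read; every pair of distinct length-1 suffixes is distinguishable by some continuation.
2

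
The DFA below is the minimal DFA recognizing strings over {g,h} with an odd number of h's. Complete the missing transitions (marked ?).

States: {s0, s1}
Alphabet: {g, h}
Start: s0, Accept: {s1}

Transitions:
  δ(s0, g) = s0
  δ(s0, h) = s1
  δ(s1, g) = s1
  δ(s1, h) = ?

From the language and accept set, identify what each state tracks — s0: even number of h's so far; s1: odd number of h's so far.
Each missing δ(q, a) is the state matching the new tracked value after reading a.
δ(s1, h) = s0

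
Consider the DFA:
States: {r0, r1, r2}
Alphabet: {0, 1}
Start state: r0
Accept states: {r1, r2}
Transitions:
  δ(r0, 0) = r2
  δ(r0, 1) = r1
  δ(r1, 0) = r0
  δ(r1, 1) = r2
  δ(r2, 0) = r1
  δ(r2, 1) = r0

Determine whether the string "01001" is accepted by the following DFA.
Processing string "01001":
  r0 --0--> r2
  r2 --1--> r0
  r0 --0--> r2
  r2 --0--> r1
  r1 --1--> r2
Final state: r2
Accept states: {r1, r2}
Yes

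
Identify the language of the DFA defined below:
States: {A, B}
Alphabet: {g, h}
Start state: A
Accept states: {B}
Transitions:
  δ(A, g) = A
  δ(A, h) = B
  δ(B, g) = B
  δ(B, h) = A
Testing a few strings:
  'ggg' → reject
  'h' → accept
  'g' → reject
  'ghg' → accept
State roles: A=even number of h's so far; B=odd number of h's so far
All strings over {g,h} with an odd number of h's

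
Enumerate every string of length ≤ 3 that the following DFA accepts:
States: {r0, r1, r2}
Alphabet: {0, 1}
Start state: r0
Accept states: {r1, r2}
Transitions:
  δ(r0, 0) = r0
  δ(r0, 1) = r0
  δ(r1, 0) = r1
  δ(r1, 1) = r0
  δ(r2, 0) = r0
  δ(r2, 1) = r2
None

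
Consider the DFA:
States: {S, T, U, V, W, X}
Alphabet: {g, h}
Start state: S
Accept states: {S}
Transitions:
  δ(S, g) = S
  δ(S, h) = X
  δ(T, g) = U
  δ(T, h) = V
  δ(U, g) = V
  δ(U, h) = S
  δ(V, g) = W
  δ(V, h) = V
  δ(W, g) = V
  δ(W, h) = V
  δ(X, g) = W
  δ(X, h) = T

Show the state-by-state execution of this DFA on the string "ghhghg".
read 'g': S → S
  read 'h': S → X
  read 'h': X → T
  read 'g': T → U
  read 'h': U → S
  read 'g': S → S
S -> S -> X -> T -> U -> S -> S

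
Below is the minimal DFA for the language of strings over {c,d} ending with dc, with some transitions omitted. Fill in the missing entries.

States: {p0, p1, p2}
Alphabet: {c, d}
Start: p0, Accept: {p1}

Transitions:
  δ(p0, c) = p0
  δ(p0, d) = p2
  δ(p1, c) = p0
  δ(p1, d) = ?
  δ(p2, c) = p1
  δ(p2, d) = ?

From the language and accept set, identify what each state tracks — p0: no suffix match; p1: suffix is dc; p2: one trailing d.
Each missing δ(q, a) is the state matching the new tracked value after reading a.
δ(p1, d) = p2; δ(p2, d) = p2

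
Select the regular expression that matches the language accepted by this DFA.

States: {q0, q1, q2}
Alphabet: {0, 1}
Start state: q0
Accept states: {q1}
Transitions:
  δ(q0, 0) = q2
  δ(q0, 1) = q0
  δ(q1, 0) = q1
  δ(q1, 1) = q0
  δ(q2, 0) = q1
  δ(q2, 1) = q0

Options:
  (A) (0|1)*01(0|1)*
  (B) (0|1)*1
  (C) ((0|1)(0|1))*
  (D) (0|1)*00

Check each option against the DFA on short strings; one disagreement eliminates an option:
  (A) (0|1)*01(0|1)*: on '00' the DFA goes q0 → q2 → q1 and accepts (q1 ∈ Accept), but the regex does not match it → eliminate
  (B) (0|1)*1: on '1' the DFA goes q0 → q0 and rejects (q0 ∉ Accept), but the regex matches it → eliminate
  (C) ((0|1)(0|1))*: on ε the DFA stays in q0 and rejects (q0 ∉ Accept), but the regex matches it → eliminate
  (D) (0|1)*00: agrees with the DFA on every string of length ≤ 6
Only (D) is consistent with the DFA.
(D) (0|1)*00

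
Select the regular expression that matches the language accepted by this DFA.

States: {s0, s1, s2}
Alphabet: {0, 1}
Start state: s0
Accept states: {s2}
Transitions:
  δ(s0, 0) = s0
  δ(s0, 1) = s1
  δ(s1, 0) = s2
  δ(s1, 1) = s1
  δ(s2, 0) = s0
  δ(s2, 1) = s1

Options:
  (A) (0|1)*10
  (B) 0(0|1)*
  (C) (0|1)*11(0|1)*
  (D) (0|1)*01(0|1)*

Check each option against the DFA on short strings; one disagreement eliminates an option:
  (A) (0|1)*10: agrees with the DFA on every string of length ≤ 6
  (B) 0(0|1)*: on '0' the DFA goes s0 → s0 and rejects (s0 ∉ Accept), but the regex matches it → eliminate
  (C) (0|1)*11(0|1)*: on '10' the DFA goes s0 → s1 → s2 and accepts (s2 ∈ Accept), but the regex does not match it → eliminate
  (D) (0|1)*01(0|1)*: on '01' the DFA goes s0 → s0 → s1 and rejects (s1 ∉ Accept), but the regex matches it → eliminate
Only (A) is consistent with the DFA.
(A) (0|1)*10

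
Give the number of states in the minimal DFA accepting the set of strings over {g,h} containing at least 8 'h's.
By Myhill–Nerode, count the distinguishable equivalence classes: 9 classes — having seen 0, 1, …, 7, or ≥8 copies of 'h'; any two classes i < j (j ≤ 8) are distinguished by the string h^(8−j), which takes class j to 8 copies (accepted) but leaves class i below 8 (rejected).
9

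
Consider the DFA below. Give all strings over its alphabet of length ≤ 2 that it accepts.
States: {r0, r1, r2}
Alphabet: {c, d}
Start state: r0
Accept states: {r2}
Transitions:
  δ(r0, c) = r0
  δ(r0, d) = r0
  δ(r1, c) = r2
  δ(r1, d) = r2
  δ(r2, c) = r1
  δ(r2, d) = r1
None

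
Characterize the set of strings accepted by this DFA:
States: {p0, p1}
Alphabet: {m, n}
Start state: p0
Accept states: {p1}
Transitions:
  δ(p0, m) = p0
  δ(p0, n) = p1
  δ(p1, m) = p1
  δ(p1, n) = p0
Testing a few strings:
  'mnm' → accept
  'm' → reject
  'nmm' → accept
  'nnm' → reject
State roles: p0=even number of n's so far; p1=odd number of n's so far
All strings over {m,n} with an odd number of n's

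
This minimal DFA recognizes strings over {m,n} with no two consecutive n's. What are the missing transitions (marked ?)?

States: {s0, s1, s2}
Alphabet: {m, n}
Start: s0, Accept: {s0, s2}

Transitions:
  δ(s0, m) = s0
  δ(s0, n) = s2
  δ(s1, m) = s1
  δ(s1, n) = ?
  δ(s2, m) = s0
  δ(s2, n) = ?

From the language and accept set, identify what each state tracks — s0: last symbol not n (ok); s1: saw nn (dead); s2: last symbol n (ok).
Each missing δ(q, a) is the state matching the new tracked value after reading a.
δ(s1, n) = s1; δ(s2, n) = s1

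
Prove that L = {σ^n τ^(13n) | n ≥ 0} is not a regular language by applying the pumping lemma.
Assume L is regular with pumping length p. Idea: pumping the σ-block breaks the 1:13 ratio.
Choose s = σ^p τ^(13p) (length 14p ≥ p). By the pumping lemma, s = xyz with |xy| ≤ p, |y| > 0, so y = σ^k with k ≥ 1. Then xy²z = σ^(p+k) τ^(13p). For this to be in L we would need 13p = 13(p+k), i.e. 13k = 0, contradicting k ≥ 1. So xy²z ∉ L.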